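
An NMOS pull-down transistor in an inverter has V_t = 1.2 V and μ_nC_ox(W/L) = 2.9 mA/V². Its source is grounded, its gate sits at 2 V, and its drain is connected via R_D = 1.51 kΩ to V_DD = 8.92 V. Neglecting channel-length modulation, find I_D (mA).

V_GS = V_G = 2 V, so V_ov = 2 − 1.2 = 0.8 V.
Assume saturation: I_D = ½ k_n V_ov² = 0.5 × 2.9 × 0.8² = 0.928 mA, giving V_DS = V_DD − I_D R_D = 8.92 − 0.928 × 1.51 = 7.52 V.
V_DS = 7.52 V ≥ V_ov = 0.8 V, confirming saturation.

I_D = 0.928 mA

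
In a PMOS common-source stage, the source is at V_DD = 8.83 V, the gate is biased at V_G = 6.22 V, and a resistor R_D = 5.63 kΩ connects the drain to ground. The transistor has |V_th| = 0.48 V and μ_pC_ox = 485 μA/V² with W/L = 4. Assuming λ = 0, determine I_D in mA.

I_D = 1.50 mA

V_SG = V_DD − V_G = 8.83 − 6.22 = 2.61 V, so V_ov = 2.61 − 0.48 = 2.13 V.
k_p = μ_pC_ox · (W/L) = 1.94 mA/V².
Assume saturation: I_D = ½ k_p V_ov² = 0.5 × 1.94 × 2.13² = 4.4 mA, giving V_SD = V_DD − I_D R_D = 8.83 − 4.4 × 5.63 = -15.9 V.
But -15.9 V < V_ov = 2.13 V, so the device is actually in triode.
In triode I_D = k_p[V_ov V_SD − ½ V_SD²] and I_D = (V_DD − V_SD)/R_D. Equating: 5.46 V_SD² − 24.26 V_SD + 8.83 = 0, giving V_SD = 0.4 V (the root below V_ov).
I_D = (8.83 − 0.4) / 5.63 = 1.5 mA.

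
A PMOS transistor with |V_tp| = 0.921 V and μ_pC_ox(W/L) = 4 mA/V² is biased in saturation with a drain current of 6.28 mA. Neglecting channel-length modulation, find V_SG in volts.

V_SG = 2.69 V

In saturation I_D = ½ k_p (V_SG − |V_tp|)², so V_SG − |V_tp| = √(2 I_D / k_p) = √(2 × 6.28 / 4) = 1.77 V.
V_SG = 0.921 + 1.77 = 2.69 V.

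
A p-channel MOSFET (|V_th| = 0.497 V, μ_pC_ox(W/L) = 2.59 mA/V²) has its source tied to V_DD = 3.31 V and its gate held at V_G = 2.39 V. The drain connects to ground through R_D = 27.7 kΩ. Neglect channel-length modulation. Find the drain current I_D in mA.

I_D = 0.115 mA

V_SG = V_DD − V_G = 3.31 − 2.39 = 0.92 V, so V_ov = 0.92 − 0.497 = 0.423 V.
Assume saturation: I_D = ½ k_p V_ov² = 0.5 × 2.59 × 0.423² = 0.232 mA, giving V_SD = V_DD − I_D R_D = 3.31 − 0.232 × 27.7 = -3.11 V.
But -3.11 V < V_ov = 0.423 V, so the device is actually in triode.
In triode I_D = k_p[V_ov V_SD − ½ V_SD²] and I_D = (V_DD − V_SD)/R_D. Equating: 35.9 V_SD² − 31.35 V_SD + 3.31 = 0, giving V_SD = 0.123 V (the root below V_ov).
I_D = (3.31 − 0.123) / 27.7 = 0.115 mA.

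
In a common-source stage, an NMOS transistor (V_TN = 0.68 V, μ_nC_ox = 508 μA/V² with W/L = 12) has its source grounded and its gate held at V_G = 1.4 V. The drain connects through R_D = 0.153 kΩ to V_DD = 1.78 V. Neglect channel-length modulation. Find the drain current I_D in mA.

I_D = 1.58 mA

V_GS = V_G = 1.4 V, so V_ov = 1.4 − 0.68 = 0.72 V.
k_n = μ_nC_ox · (W/L) = 6.096 mA/V².
Assume saturation: I_D = ½ k_n V_ov² = 0.5 × 6.096 × 0.72² = 1.58 mA, giving V_DS = V_DD − I_D R_D = 1.78 − 1.58 × 0.153 = 1.54 V.
V_DS = 1.54 V ≥ V_ov = 0.72 V, confirming saturation.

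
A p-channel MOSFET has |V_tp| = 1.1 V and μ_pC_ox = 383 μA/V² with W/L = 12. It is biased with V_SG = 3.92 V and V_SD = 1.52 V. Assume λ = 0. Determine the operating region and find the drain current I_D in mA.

k_p = μ_pC_ox · (W/L) = 4.596 mA/V².
V_ov = V_SG − |V_tp| = 3.92 − 1.1 = 2.82 V.
Since V_SD = 1.52 V < V_ov = 2.82 V, the device is in the triode region.
I_D = k_p [V_ov · V_SD − ½ V_SD²] = 4.596 × [2.82 × 1.52 − 0.5 × 1.52²] = 14.4 mA.

Triode; I_D = 14.4 mA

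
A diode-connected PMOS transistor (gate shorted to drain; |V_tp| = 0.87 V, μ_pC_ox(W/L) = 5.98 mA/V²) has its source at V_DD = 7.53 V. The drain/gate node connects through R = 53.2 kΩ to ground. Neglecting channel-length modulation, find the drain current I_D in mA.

With gate tied to drain, V_SG = V_SD ≥ V_SG − |V_tp|, so the device is in saturation.
KCL at the drain: ½ k_p (V_SG − |V_tp|)² = (V_DD − V_SG)/R.
Let x = V_SG − 0.87. Then 159 x² + x − 6.66 = 0, giving x = 0.201 V (positive root), so V_SG = 1.07 V.
I_D = (V_DD − V_SG)/R = (7.53 − 1.07) / 53.2 = 0.121 mA.

I_D = 0.121 mA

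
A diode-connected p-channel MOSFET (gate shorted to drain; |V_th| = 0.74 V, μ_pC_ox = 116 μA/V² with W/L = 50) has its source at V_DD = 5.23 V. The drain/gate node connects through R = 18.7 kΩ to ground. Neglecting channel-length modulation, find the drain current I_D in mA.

I_D = 0.225 mA

With gate tied to drain, V_SG = V_SD ≥ V_SG − |V_th|, so the device is in saturation.
k_p = μ_pC_ox · (W/L) = 5.8 mA/V².
KCL at the drain: ½ k_p (V_SG − |V_th|)² = (V_DD − V_SG)/R.
Let x = V_SG − 0.74. Then 54.2 x² + x − 4.49 = 0, giving x = 0.279 V (positive root), so V_SG = 1.02 V.
I_D = (V_DD − V_SG)/R = (5.23 − 1.02) / 18.7 = 0.225 mA.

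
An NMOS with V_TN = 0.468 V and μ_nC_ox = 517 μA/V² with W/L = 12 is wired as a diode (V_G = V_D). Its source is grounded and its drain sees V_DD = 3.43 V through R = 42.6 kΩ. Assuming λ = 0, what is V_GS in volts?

V_GS = 0.614 V

With gate tied to drain, V_GS = V_DS ≥ V_GS − V_TN, so the device is in saturation.
k_n = μ_nC_ox · (W/L) = 6.204 mA/V².
KCL at the drain: ½ k_n (V_GS − V_TN)² = (V_DD − V_GS)/R.
Let x = V_GS − 0.468. Then 132 x² + x − 2.962 = 0, giving x = 0.146 V (positive root), so V_GS = 0.614 V.
I_D = (V_DD − V_GS)/R = (3.43 − 0.614) / 42.6 = 0.0661 mA.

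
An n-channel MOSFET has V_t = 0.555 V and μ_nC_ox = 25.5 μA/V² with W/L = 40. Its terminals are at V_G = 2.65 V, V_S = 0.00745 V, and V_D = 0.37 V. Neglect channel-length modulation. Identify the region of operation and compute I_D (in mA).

V_GS = V_G − V_S = 2.65 − 0.00745 = 2.64 V; V_DS = V_D − V_S = 0.37 − 0.00745 = 0.363 V.
k_n = μ_nC_ox · (W/L) = 1.02 mA/V².
V_ov = V_GS − V_t = 2.64 − 0.555 = 2.09 V.
Since V_DS = 0.363 V < V_ov = 2.09 V, the device is in the triode region.
I_D = k_n [V_ov · V_DS − ½ V_DS²] = 1.02 × [2.09 × 0.363 − 0.5 × 0.363²] = 0.705 mA.

Triode; I_D = 0.705 mA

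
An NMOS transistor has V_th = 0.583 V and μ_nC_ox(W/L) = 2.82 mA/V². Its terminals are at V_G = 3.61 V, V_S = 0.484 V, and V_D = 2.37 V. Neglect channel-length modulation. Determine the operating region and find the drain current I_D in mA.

V_GS = V_G − V_S = 3.61 − 0.484 = 3.13 V; V_DS = V_D − V_S = 2.37 − 0.484 = 1.89 V.
V_ov = V_GS − V_th = 3.13 − 0.583 = 2.54 V.
Since V_DS = 1.89 V < V_ov = 2.54 V, the device is in the triode region.
I_D = k_n [V_ov · V_DS − ½ V_DS²] = 2.82 × [2.54 × 1.89 − 0.5 × 1.89²] = 8.51 mA.

Triode; I_D = 8.51 mA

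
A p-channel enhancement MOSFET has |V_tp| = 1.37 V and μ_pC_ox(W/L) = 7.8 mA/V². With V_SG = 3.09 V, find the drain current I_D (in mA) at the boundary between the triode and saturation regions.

At the boundary V_SD = V_ov = V_SG − |V_tp| = 3.09 − 1.37 = 1.72 V.
I_D = ½ k_p V_ov² = 0.5 × 7.8 × 1.72² = 11.5 mA.

I_D = 11.5 mA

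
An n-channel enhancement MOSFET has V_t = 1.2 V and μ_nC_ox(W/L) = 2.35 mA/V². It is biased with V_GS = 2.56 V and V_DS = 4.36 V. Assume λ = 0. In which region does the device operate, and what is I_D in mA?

V_ov = V_GS − V_t = 2.56 − 1.2 = 1.36 V.
Since V_DS = 4.36 V ≥ V_ov = 1.36 V, the device is in saturation.
I_D = ½ k_n V_ov² = 0.5 × 2.35 × 1.36² = 2.17 mA.

Saturation; I_D = 2.17 mA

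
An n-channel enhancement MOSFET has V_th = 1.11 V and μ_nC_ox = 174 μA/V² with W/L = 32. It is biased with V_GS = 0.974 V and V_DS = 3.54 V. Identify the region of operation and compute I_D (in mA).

V_GS = 0.974 V < V_th = 1.11 V, so the transistor is in cutoff.

Cutoff; I_D = 0 mA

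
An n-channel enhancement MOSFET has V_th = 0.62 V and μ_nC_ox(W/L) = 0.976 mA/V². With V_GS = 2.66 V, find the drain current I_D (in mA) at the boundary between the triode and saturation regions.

At the boundary V_DS = V_ov = V_GS − V_th = 2.66 − 0.62 = 2.04 V.
I_D = ½ k_n V_ov² = 0.5 × 0.976 × 2.04² = 2.03 mA.

I_D = 2.03 mA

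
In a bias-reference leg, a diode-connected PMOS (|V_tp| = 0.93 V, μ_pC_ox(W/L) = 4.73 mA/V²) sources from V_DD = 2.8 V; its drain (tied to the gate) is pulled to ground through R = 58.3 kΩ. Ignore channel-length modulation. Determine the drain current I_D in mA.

With gate tied to drain, V_SG = V_SD ≥ V_SG − |V_tp|, so the device is in saturation.
KCL at the drain: ½ k_p (V_SG − |V_tp|)² = (V_DD − V_SG)/R.
Let x = V_SG − 0.93. Then 138 x² + x − 1.87 = 0, giving x = 0.113 V (positive root), so V_SG = 1.04 V.
I_D = (V_DD − V_SG)/R = (2.8 − 1.04) / 58.3 = 0.0301 mA.

I_D = 0.0301 mA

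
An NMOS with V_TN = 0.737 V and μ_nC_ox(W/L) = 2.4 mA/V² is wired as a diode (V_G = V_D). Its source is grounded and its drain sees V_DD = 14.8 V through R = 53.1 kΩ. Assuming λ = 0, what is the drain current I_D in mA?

I_D = 0.256 mA

With gate tied to drain, V_GS = V_DS ≥ V_GS − V_TN, so the device is in saturation.
KCL at the drain: ½ k_n (V_GS − V_TN)² = (V_DD − V_GS)/R.
Let x = V_GS − 0.737. Then 63.7 x² + x − 14.06 = 0, giving x = 0.462 V (positive root), so V_GS = 1.2 V.
I_D = (V_DD − V_GS)/R = (14.8 − 1.2) / 53.1 = 0.256 mA.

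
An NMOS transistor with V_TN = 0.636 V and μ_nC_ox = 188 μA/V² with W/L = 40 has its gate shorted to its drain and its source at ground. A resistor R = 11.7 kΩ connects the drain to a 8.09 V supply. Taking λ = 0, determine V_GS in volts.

With gate tied to drain, V_GS = V_DS ≥ V_GS − V_TN, so the device is in saturation.
k_n = μ_nC_ox · (W/L) = 7.52 mA/V².
KCL at the drain: ½ k_n (V_GS − V_TN)² = (V_DD − V_GS)/R.
Let x = V_GS − 0.636. Then 44 x² + x − 7.454 = 0, giving x = 0.4 V (positive root), so V_GS = 1.04 V.
I_D = (V_DD − V_GS)/R = (8.09 − 1.04) / 11.7 = 0.603 mA.

V_GS = 1.04 V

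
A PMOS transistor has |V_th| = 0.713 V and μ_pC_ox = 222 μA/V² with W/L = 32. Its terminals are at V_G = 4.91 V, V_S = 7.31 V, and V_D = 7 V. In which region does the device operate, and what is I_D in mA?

V_SG = V_S − V_G = 7.31 − 4.91 = 2.4 V; V_SD = V_S − V_D = 7.31 − 7 = 0.31 V.
k_p = μ_pC_ox · (W/L) = 7.104 mA/V².
V_ov = V_SG − |V_th| = 2.4 − 0.713 = 1.69 V.
Since V_SD = 0.31 V < V_ov = 1.69 V, the device is in the triode region.
I_D = k_p [V_ov · V_SD − ½ V_SD²] = 7.104 × [1.69 × 0.31 − 0.5 × 0.31²] = 3.37 mA.

Triode; I_D = 3.37 mA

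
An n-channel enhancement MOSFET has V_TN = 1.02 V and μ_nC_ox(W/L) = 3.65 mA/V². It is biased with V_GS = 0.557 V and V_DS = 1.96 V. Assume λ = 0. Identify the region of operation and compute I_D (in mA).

V_GS = 0.557 V < V_TN = 1.02 V, so the transistor is in cutoff.

Cutoff; I_D = 0 mA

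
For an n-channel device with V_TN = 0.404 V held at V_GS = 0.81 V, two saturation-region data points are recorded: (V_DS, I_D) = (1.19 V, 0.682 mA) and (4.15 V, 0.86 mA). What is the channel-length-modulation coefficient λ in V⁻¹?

With V_GS fixed, I_D ∝ (1 + λ V_DS) in saturation, so I_D2/I_D1 = (1 + λ V_DS2)/(1 + λ V_DS1).
0.86/0.682 = 1.261 = (1 + 4.15 λ)/(1 + 1.19 λ).
Solving: λ (I_D1 V_DS2 − I_D2 V_DS1) = I_D2 − I_D1, so λ = (0.86 − 0.682) / (0.682 × 4.15 − 0.86 × 1.19) = 0.178 / 1.81 = 0.0985 V⁻¹.

λ = 0.0985 V⁻¹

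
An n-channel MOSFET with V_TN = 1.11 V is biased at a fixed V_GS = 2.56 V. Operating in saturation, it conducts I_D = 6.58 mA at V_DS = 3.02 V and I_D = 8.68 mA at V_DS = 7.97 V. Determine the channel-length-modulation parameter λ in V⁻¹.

λ = 0.0801 V⁻¹

With V_GS fixed, I_D ∝ (1 + λ V_DS) in saturation, so I_D2/I_D1 = (1 + λ V_DS2)/(1 + λ V_DS1).
8.68/6.58 = 1.319 = (1 + 7.97 λ)/(1 + 3.02 λ).
Solving: λ (I_D1 V_DS2 − I_D2 V_DS1) = I_D2 − I_D1, so λ = (8.68 − 6.58) / (6.58 × 7.97 − 8.68 × 3.02) = 2.1 / 26.2 = 0.0801 V⁻¹.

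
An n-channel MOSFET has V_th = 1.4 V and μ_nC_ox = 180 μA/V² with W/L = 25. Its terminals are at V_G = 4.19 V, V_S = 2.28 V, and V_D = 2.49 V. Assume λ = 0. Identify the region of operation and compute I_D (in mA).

Triode; I_D = 0.383 mA

V_GS = V_G − V_S = 4.19 − 2.28 = 1.91 V; V_DS = V_D − V_S = 2.49 − 2.28 = 0.21 V.
k_n = μ_nC_ox · (W/L) = 4.5 mA/V².
V_ov = V_GS − V_th = 1.91 − 1.4 = 0.51 V.
Since V_DS = 0.21 V < V_ov = 0.51 V, the device is in the triode region.
I_D = k_n [V_ov · V_DS − ½ V_DS²] = 4.5 × [0.51 × 0.21 − 0.5 × 0.21²] = 0.383 mA.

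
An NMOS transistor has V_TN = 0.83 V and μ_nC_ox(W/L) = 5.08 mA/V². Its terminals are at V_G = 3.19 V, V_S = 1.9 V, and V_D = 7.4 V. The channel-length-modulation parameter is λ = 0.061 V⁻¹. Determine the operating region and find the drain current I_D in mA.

V_GS = V_G − V_S = 3.19 − 1.9 = 1.29 V; V_DS = V_D − V_S = 7.4 − 1.9 = 5.5 V.
V_ov = V_GS − V_TN = 1.29 − 0.83 = 0.46 V.
Since V_DS = 5.5 V ≥ V_ov = 0.46 V, the device is in saturation.
I_D = ½ k_n V_ov² (1 + λ V_DS) = 0.5 × 5.08 × 0.46² × (1 + 0.061 × 5.5) = 0.718 mA.

Saturation; I_D = 0.718 mA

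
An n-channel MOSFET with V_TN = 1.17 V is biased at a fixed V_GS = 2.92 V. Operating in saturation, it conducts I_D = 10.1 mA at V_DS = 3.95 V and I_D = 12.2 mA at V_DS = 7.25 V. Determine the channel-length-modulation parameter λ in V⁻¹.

With V_GS fixed, I_D ∝ (1 + λ V_DS) in saturation, so I_D2/I_D1 = (1 + λ V_DS2)/(1 + λ V_DS1).
12.2/10.1 = 1.208 = (1 + 7.25 λ)/(1 + 3.95 λ).
Solving: λ (I_D1 V_DS2 − I_D2 V_DS1) = I_D2 − I_D1, so λ = (12.2 − 10.1) / (10.1 × 7.25 − 12.2 × 3.95) = 2.1 / 25 = 0.0839 V⁻¹.

λ = 0.0839 V⁻¹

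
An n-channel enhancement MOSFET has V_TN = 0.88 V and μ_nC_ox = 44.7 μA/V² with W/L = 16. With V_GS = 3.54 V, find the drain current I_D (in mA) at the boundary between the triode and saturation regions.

At the boundary V_DS = V_ov = V_GS − V_TN = 3.54 − 0.88 = 2.66 V.
k_n = μ_nC_ox · (W/L) = 0.7152 mA/V².
I_D = ½ k_n V_ov² = 0.5 × 0.7152 × 2.66² = 2.53 mA.

I_D = 2.53 mA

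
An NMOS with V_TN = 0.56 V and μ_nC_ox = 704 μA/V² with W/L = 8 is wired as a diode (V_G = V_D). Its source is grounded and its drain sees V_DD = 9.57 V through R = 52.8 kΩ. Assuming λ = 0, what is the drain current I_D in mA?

With gate tied to drain, V_GS = V_DS ≥ V_GS − V_TN, so the device is in saturation.
k_n = μ_nC_ox · (W/L) = 5.632 mA/V².
KCL at the drain: ½ k_n (V_GS − V_TN)² = (V_DD − V_GS)/R.
Let x = V_GS − 0.56. Then 149 x² + x − 9.01 = 0, giving x = 0.243 V (positive root), so V_GS = 0.803 V.
I_D = (V_DD − V_GS)/R = (9.57 − 0.803) / 52.8 = 0.166 mA.

I_D = 0.166 mA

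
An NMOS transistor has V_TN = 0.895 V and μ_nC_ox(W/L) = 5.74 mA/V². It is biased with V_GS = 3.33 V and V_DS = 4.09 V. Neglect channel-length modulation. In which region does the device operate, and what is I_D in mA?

V_ov = V_GS − V_TN = 3.33 − 0.895 = 2.44 V.
Since V_DS = 4.09 V ≥ V_ov = 2.44 V, the device is in saturation.
I_D = ½ k_n V_ov² = 0.5 × 5.74 × 2.44² = 17 mA.

Saturation; I_D = 17.0 mA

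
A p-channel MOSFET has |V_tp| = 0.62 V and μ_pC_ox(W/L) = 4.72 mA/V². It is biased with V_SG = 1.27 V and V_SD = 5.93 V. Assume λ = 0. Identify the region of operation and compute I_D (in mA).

Saturation; I_D = 0.997 mA

V_ov = V_SG − |V_tp| = 1.27 − 0.62 = 0.65 V.
Since V_SD = 5.93 V ≥ V_ov = 0.65 V, the device is in saturation.
I_D = ½ k_p V_ov² = 0.5 × 4.72 × 0.65² = 0.997 mA.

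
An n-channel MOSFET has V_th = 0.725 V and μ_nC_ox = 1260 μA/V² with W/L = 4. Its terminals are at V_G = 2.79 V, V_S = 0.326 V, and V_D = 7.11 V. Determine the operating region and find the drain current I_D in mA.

V_GS = V_G − V_S = 2.79 − 0.326 = 2.46 V; V_DS = V_D − V_S = 7.11 − 0.326 = 6.78 V.
k_n = μ_nC_ox · (W/L) = 5.04 mA/V².
V_ov = V_GS − V_th = 2.46 − 0.725 = 1.74 V.
Since V_DS = 6.78 V ≥ V_ov = 1.74 V, the device is in saturation.
I_D = ½ k_n V_ov² = 0.5 × 5.04 × 1.74² = 7.62 mA.

Saturation; I_D = 7.62 mA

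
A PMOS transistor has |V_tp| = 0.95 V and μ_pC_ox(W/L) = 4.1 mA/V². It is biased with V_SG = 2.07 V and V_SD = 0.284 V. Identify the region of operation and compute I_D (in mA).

V_ov = V_SG − |V_tp| = 2.07 − 0.95 = 1.12 V.
Since V_SD = 0.284 V < V_ov = 1.12 V, the device is in the triode region.
I_D = k_p [V_ov · V_SD − ½ V_SD²] = 4.1 × [1.12 × 0.284 − 0.5 × 0.284²] = 1.14 mA.

Triode; I_D = 1.14 mA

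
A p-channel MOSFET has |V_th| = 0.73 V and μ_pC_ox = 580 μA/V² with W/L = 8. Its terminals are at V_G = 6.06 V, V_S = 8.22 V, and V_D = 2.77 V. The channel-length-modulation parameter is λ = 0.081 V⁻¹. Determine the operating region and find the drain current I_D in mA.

V_SG = V_S − V_G = 8.22 − 6.06 = 2.16 V; V_SD = V_S − V_D = 8.22 − 2.77 = 5.45 V.
k_p = μ_pC_ox · (W/L) = 4.64 mA/V².
V_ov = V_SG − |V_th| = 2.16 − 0.73 = 1.43 V.
Since V_SD = 5.45 V ≥ V_ov = 1.43 V, the device is in saturation.
I_D = ½ k_p V_ov² (1 + λ V_SD) = 0.5 × 4.64 × 1.43² × (1 + 0.081 × 5.45) = 6.84 mA.

Saturation; I_D = 6.84 mA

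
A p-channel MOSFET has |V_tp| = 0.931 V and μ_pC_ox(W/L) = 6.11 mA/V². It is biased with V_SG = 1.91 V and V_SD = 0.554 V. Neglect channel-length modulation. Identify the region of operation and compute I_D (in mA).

Triode; I_D = 2.38 mA

V_ov = V_SG − |V_tp| = 1.91 − 0.931 = 0.979 V.
Since V_SD = 0.554 V < V_ov = 0.979 V, the device is in the triode region.
I_D = k_p [V_ov · V_SD − ½ V_SD²] = 6.11 × [0.979 × 0.554 − 0.5 × 0.554²] = 2.38 mA.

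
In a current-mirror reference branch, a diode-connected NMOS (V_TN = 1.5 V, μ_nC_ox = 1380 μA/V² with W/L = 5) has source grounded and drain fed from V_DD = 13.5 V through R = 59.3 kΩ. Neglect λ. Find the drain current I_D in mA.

I_D = 0.198 mA

With gate tied to drain, V_GS = V_DS ≥ V_GS − V_TN, so the device is in saturation.
k_n = μ_nC_ox · (W/L) = 6.9 mA/V².
KCL at the drain: ½ k_n (V_GS − V_TN)² = (V_DD − V_GS)/R.
Let x = V_GS − 1.5. Then 205 x² + x − 12 = 0, giving x = 0.24 V (positive root), so V_GS = 1.74 V.
I_D = (V_DD − V_GS)/R = (13.5 − 1.74) / 59.3 = 0.198 mA.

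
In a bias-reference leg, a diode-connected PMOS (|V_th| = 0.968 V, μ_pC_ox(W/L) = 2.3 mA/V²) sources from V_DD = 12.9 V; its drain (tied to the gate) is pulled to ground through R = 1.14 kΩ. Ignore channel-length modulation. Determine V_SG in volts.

V_SG = 3.63 V

With gate tied to drain, V_SG = V_SD ≥ V_SG − |V_th|, so the device is in saturation.
KCL at the drain: ½ k_p (V_SG − |V_th|)² = (V_DD − V_SG)/R.
Let x = V_SG − 0.968. Then 1.31 x² + x − 11.93 = 0, giving x = 2.66 V (positive root), so V_SG = 3.63 V.
I_D = (V_DD − V_SG)/R = (12.9 − 3.63) / 1.14 = 8.13 mA.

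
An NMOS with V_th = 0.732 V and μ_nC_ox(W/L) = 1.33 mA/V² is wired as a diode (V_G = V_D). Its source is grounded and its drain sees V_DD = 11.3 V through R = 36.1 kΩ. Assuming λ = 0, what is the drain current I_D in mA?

I_D = 0.275 mA

With gate tied to drain, V_GS = V_DS ≥ V_GS − V_th, so the device is in saturation.
KCL at the drain: ½ k_n (V_GS − V_th)² = (V_DD − V_GS)/R.
Let x = V_GS − 0.732. Then 24 x² + x − 10.57 = 0, giving x = 0.643 V (positive root), so V_GS = 1.37 V.
I_D = (V_DD − V_GS)/R = (11.3 − 1.37) / 36.1 = 0.275 mA.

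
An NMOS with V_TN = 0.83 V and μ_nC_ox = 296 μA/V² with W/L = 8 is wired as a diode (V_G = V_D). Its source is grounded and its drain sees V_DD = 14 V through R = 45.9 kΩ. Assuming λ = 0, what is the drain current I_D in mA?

I_D = 0.276 mA

With gate tied to drain, V_GS = V_DS ≥ V_GS − V_TN, so the device is in saturation.
k_n = μ_nC_ox · (W/L) = 2.368 mA/V².
KCL at the drain: ½ k_n (V_GS − V_TN)² = (V_DD − V_GS)/R.
Let x = V_GS − 0.83. Then 54.3 x² + x − 13.17 = 0, giving x = 0.483 V (positive root), so V_GS = 1.31 V.
I_D = (V_DD − V_GS)/R = (14 − 1.31) / 45.9 = 0.276 mA.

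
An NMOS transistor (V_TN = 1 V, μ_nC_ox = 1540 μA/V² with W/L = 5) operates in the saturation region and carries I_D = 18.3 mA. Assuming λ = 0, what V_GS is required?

V_GS = 3.18 V

k_n = μ_nC_ox · (W/L) = 7.7 mA/V².
In saturation I_D = ½ k_n (V_GS − V_TN)², so V_GS − V_TN = √(2 I_D / k_n) = √(2 × 18.3 / 7.7) = 2.18 V.
V_GS = 1 + 2.18 = 3.18 V.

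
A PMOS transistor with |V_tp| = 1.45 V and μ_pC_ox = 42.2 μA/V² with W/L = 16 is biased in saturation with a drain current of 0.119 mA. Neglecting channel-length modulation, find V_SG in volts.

V_SG = 2.04 V

k_p = μ_pC_ox · (W/L) = 0.6752 mA/V².
In saturation I_D = ½ k_p (V_SG − |V_tp|)², so V_SG − |V_tp| = √(2 I_D / k_p) = √(2 × 0.119 / 0.6752) = 0.594 V.
V_SG = 1.45 + 0.594 = 2.04 V.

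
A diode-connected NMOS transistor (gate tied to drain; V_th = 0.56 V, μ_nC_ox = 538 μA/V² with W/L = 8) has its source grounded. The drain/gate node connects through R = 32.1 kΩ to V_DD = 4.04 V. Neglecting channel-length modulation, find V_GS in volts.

With gate tied to drain, V_GS = V_DS ≥ V_GS − V_th, so the device is in saturation.
k_n = μ_nC_ox · (W/L) = 4.304 mA/V².
KCL at the drain: ½ k_n (V_GS − V_th)² = (V_DD − V_GS)/R.
Let x = V_GS − 0.56. Then 69.1 x² + x − 3.48 = 0, giving x = 0.217 V (positive root), so V_GS = 0.777 V.
I_D = (V_DD − V_GS)/R = (4.04 − 0.777) / 32.1 = 0.102 mA.

V_GS = 0.777 V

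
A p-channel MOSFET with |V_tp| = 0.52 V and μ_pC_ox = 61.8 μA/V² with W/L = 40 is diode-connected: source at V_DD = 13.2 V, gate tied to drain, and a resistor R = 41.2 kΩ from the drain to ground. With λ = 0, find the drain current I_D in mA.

With gate tied to drain, V_SG = V_SD ≥ V_SG − |V_tp|, so the device is in saturation.
k_p = μ_pC_ox · (W/L) = 2.472 mA/V².
KCL at the drain: ½ k_p (V_SG − |V_tp|)² = (V_DD − V_SG)/R.
Let x = V_SG − 0.52. Then 50.9 x² + x − 12.68 = 0, giving x = 0.489 V (positive root), so V_SG = 1.01 V.
I_D = (V_DD − V_SG)/R = (13.2 − 1.01) / 41.2 = 0.296 mA.

I_D = 0.296 mA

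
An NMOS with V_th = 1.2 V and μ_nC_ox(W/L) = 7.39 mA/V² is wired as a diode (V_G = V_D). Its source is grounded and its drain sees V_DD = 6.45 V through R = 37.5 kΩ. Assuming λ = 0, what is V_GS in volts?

V_GS = 1.39 V

With gate tied to drain, V_GS = V_DS ≥ V_GS − V_th, so the device is in saturation.
KCL at the drain: ½ k_n (V_GS − V_th)² = (V_DD − V_GS)/R.
Let x = V_GS − 1.2. Then 139 x² + x − 5.25 = 0, giving x = 0.191 V (positive root), so V_GS = 1.39 V.
I_D = (V_DD − V_GS)/R = (6.45 − 1.39) / 37.5 = 0.135 mA.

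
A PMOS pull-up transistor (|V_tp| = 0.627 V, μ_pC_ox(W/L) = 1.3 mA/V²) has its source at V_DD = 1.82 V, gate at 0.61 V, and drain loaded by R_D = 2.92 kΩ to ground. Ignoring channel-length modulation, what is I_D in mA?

I_D = 0.221 mA

V_SG = V_DD − V_G = 1.82 − 0.61 = 1.21 V, so V_ov = 1.21 − 0.627 = 0.583 V.
Assume saturation: I_D = ½ k_p V_ov² = 0.5 × 1.3 × 0.583² = 0.221 mA, giving V_SD = V_DD − I_D R_D = 1.82 − 0.221 × 2.92 = 1.17 V.
V_SD = 1.17 V ≥ V_ov = 0.583 V, confirming saturation.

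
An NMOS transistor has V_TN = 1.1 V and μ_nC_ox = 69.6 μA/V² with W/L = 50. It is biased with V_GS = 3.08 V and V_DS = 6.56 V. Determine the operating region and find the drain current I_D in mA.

Saturation; I_D = 6.82 mA

k_n = μ_nC_ox · (W/L) = 3.48 mA/V².
V_ov = V_GS − V_TN = 3.08 − 1.1 = 1.98 V.
Since V_DS = 6.56 V ≥ V_ov = 1.98 V, the device is in saturation.
I_D = ½ k_n V_ov² = 0.5 × 3.48 × 1.98² = 6.82 mA.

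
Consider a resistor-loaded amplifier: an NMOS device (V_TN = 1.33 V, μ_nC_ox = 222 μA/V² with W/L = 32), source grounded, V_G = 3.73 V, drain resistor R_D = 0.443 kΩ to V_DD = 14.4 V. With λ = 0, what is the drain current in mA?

I_D = 20.5 mA

V_GS = V_G = 3.73 V, so V_ov = 3.73 − 1.33 = 2.4 V.
k_n = μ_nC_ox · (W/L) = 7.104 mA/V².
Assume saturation: I_D = ½ k_n V_ov² = 0.5 × 7.104 × 2.4² = 20.5 mA, giving V_DS = V_DD − I_D R_D = 14.4 − 20.5 × 0.443 = 5.34 V.
V_DS = 5.34 V ≥ V_ov = 2.4 V, confirming saturation.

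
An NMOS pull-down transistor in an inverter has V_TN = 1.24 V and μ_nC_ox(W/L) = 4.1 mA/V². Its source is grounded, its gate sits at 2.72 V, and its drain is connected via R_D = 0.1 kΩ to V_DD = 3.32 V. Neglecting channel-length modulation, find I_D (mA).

V_GS = V_G = 2.72 V, so V_ov = 2.72 − 1.24 = 1.48 V.
Assume saturation: I_D = ½ k_n V_ov² = 0.5 × 4.1 × 1.48² = 4.49 mA, giving V_DS = V_DD − I_D R_D = 3.32 − 4.49 × 0.1 = 2.87 V.
V_DS = 2.87 V ≥ V_ov = 1.48 V, confirming saturation.

I_D = 4.49 mA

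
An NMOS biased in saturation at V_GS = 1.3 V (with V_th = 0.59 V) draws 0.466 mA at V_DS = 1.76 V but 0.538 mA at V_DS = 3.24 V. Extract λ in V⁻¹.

With V_GS fixed, I_D ∝ (1 + λ V_DS) in saturation, so I_D2/I_D1 = (1 + λ V_DS2)/(1 + λ V_DS1).
0.538/0.466 = 1.155 = (1 + 3.24 λ)/(1 + 1.76 λ).
Solving: λ (I_D1 V_DS2 − I_D2 V_DS1) = I_D2 − I_D1, so λ = (0.538 − 0.466) / (0.466 × 3.24 − 0.538 × 1.76) = 0.072 / 0.563 = 0.128 V⁻¹.

λ = 0.128 V⁻¹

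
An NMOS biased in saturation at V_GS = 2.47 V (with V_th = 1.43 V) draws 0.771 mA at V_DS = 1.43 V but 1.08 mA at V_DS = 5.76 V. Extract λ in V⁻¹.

λ = 0.107 V⁻¹

With V_GS fixed, I_D ∝ (1 + λ V_DS) in saturation, so I_D2/I_D1 = (1 + λ V_DS2)/(1 + λ V_DS1).
1.08/0.771 = 1.401 = (1 + 5.76 λ)/(1 + 1.43 λ).
Solving: λ (I_D1 V_DS2 − I_D2 V_DS1) = I_D2 − I_D1, so λ = (1.08 − 0.771) / (0.771 × 5.76 − 1.08 × 1.43) = 0.309 / 2.9 = 0.107 V⁻¹.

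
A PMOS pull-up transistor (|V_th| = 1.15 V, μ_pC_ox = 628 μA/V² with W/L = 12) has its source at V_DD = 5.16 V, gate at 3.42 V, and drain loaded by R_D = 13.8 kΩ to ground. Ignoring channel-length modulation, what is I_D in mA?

I_D = 0.367 mA

V_SG = V_DD − V_G = 5.16 − 3.42 = 1.74 V, so V_ov = 1.74 − 1.15 = 0.59 V.
k_p = μ_pC_ox · (W/L) = 7.536 mA/V².
Assume saturation: I_D = ½ k_p V_ov² = 0.5 × 7.536 × 0.59² = 1.31 mA, giving V_SD = V_DD − I_D R_D = 5.16 − 1.31 × 13.8 = -12.9 V.
But -12.9 V < V_ov = 0.59 V, so the device is actually in triode.
In triode I_D = k_p[V_ov V_SD − ½ V_SD²] and I_D = (V_DD − V_SD)/R_D. Equating: 52 V_SD² − 62.36 V_SD + 5.16 = 0, giving V_SD = 0.0894 V (the root below V_ov).
I_D = (5.16 − 0.0894) / 13.8 = 0.367 mA.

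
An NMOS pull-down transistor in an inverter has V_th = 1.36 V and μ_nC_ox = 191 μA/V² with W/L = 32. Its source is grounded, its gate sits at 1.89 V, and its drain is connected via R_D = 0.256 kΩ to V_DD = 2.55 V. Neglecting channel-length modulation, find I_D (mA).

V_GS = V_G = 1.89 V, so V_ov = 1.89 − 1.36 = 0.53 V.
k_n = μ_nC_ox · (W/L) = 6.112 mA/V².
Assume saturation: I_D = ½ k_n V_ov² = 0.5 × 6.112 × 0.53² = 0.858 mA, giving V_DS = V_DD − I_D R_D = 2.55 − 0.858 × 0.256 = 2.33 V.
V_DS = 2.33 V ≥ V_ov = 0.53 V, confirming saturation.

I_D = 0.858 mA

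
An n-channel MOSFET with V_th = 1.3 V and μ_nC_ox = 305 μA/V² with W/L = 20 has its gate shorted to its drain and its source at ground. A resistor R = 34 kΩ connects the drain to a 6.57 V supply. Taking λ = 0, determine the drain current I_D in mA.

With gate tied to drain, V_GS = V_DS ≥ V_GS − V_th, so the device is in saturation.
k_n = μ_nC_ox · (W/L) = 6.1 mA/V².
KCL at the drain: ½ k_n (V_GS − V_th)² = (V_DD − V_GS)/R.
Let x = V_GS − 1.3. Then 104 x² + x − 5.27 = 0, giving x = 0.221 V (positive root), so V_GS = 1.52 V.
I_D = (V_DD − V_GS)/R = (6.57 − 1.52) / 34 = 0.149 mA.

I_D = 0.149 mA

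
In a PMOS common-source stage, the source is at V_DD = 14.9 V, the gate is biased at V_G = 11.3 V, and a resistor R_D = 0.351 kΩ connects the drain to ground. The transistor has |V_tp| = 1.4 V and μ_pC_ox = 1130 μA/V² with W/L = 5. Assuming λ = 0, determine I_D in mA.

I_D = 13.7 mA

V_SG = V_DD − V_G = 14.9 − 11.3 = 3.6 V, so V_ov = 3.6 − 1.4 = 2.2 V.
k_p = μ_pC_ox · (W/L) = 5.65 mA/V².
Assume saturation: I_D = ½ k_p V_ov² = 0.5 × 5.65 × 2.2² = 13.7 mA, giving V_SD = V_DD − I_D R_D = 14.9 − 13.7 × 0.351 = 10.1 V.
V_SD = 10.1 V ≥ V_ov = 2.2 V, confirming saturation.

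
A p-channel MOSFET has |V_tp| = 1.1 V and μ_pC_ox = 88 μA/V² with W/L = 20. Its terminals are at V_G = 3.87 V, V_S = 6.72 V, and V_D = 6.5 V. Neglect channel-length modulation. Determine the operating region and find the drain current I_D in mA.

Triode; I_D = 0.635 mA

V_SG = V_S − V_G = 6.72 − 3.87 = 2.85 V; V_SD = V_S − V_D = 6.72 − 6.5 = 0.22 V.
k_p = μ_pC_ox · (W/L) = 1.76 mA/V².
V_ov = V_SG − |V_tp| = 2.85 − 1.1 = 1.75 V.
Since V_SD = 0.22 V < V_ov = 1.75 V, the device is in the triode region.
I_D = k_p [V_ov · V_SD − ½ V_SD²] = 1.76 × [1.75 × 0.22 − 0.5 × 0.22²] = 0.635 mA.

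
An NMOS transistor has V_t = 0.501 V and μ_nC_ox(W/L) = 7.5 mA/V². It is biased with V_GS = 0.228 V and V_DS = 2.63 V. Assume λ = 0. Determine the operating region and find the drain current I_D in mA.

V_GS = 0.228 V < V_t = 0.501 V, so the transistor is in cutoff.

Cutoff; I_D = 0 mA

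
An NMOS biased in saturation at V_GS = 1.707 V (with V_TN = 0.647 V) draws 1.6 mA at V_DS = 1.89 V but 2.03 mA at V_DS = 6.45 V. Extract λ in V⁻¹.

With V_GS fixed, I_D ∝ (1 + λ V_DS) in saturation, so I_D2/I_D1 = (1 + λ V_DS2)/(1 + λ V_DS1).
2.03/1.6 = 1.269 = (1 + 6.45 λ)/(1 + 1.89 λ).
Solving: λ (I_D1 V_DS2 − I_D2 V_DS1) = I_D2 − I_D1, so λ = (2.03 − 1.6) / (1.6 × 6.45 − 2.03 × 1.89) = 0.43 / 6.48 = 0.0663 V⁻¹.

λ = 0.0663 V⁻¹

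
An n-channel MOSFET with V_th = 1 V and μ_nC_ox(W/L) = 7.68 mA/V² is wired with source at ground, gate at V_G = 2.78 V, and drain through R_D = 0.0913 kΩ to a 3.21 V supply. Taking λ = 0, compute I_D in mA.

I_D = 12.2 mA

V_GS = V_G = 2.78 V, so V_ov = 2.78 − 1 = 1.78 V.
Assume saturation: I_D = ½ k_n V_ov² = 0.5 × 7.68 × 1.78² = 12.2 mA, giving V_DS = V_DD − I_D R_D = 3.21 − 12.2 × 0.0913 = 2.1 V.
V_DS = 2.1 V ≥ V_ov = 1.78 V, confirming saturation.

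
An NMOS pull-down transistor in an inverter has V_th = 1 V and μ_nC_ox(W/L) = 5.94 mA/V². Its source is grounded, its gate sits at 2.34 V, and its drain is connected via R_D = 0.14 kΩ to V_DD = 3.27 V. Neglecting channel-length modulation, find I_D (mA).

I_D = 5.33 mA

V_GS = V_G = 2.34 V, so V_ov = 2.34 − 1 = 1.34 V.
Assume saturation: I_D = ½ k_n V_ov² = 0.5 × 5.94 × 1.34² = 5.33 mA, giving V_DS = V_DD − I_D R_D = 3.27 − 5.33 × 0.14 = 2.52 V.
V_DS = 2.52 V ≥ V_ov = 1.34 V, confirming saturation.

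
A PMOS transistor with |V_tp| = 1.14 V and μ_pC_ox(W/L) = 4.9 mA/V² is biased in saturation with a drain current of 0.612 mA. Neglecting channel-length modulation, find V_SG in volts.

V_SG = 1.64 V

In saturation I_D = ½ k_p (V_SG − |V_tp|)², so V_SG − |V_tp| = √(2 I_D / k_p) = √(2 × 0.612 / 4.9) = 0.5 V.
V_SG = 1.14 + 0.5 = 1.64 V.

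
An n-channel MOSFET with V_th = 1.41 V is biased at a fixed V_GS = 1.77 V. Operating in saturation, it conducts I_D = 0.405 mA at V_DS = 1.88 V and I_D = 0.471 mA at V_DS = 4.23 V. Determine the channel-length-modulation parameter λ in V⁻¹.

λ = 0.0797 V⁻¹

With V_GS fixed, I_D ∝ (1 + λ V_DS) in saturation, so I_D2/I_D1 = (1 + λ V_DS2)/(1 + λ V_DS1).
0.471/0.405 = 1.163 = (1 + 4.23 λ)/(1 + 1.88 λ).
Solving: λ (I_D1 V_DS2 − I_D2 V_DS1) = I_D2 − I_D1, so λ = (0.471 − 0.405) / (0.405 × 4.23 − 0.471 × 1.88) = 0.066 / 0.828 = 0.0797 V⁻¹.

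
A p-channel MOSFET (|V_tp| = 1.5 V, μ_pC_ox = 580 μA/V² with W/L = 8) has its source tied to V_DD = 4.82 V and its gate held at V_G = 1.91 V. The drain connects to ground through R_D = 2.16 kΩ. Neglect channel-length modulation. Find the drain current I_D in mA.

V_SG = V_DD − V_G = 4.82 − 1.91 = 2.91 V, so V_ov = 2.91 − 1.5 = 1.41 V.
k_p = μ_pC_ox · (W/L) = 4.64 mA/V².
Assume saturation: I_D = ½ k_p V_ov² = 0.5 × 4.64 × 1.41² = 4.61 mA, giving V_SD = V_DD − I_D R_D = 4.82 − 4.61 × 2.16 = -5.14 V.
But -5.14 V < V_ov = 1.41 V, so the device is actually in triode.
In triode I_D = k_p[V_ov V_SD − ½ V_SD²] and I_D = (V_DD − V_SD)/R_D. Equating: 5.01 V_SD² − 15.13 V_SD + 4.82 = 0, giving V_SD = 0.362 V (the root below V_ov).
I_D = (4.82 − 0.362) / 2.16 = 2.06 mA.

I_D = 2.06 mA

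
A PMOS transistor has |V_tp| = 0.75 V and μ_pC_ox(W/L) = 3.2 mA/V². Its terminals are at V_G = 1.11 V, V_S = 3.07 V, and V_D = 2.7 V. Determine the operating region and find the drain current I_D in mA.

V_SG = V_S − V_G = 3.07 − 1.11 = 1.96 V; V_SD = V_S − V_D = 3.07 − 2.7 = 0.37 V.
V_ov = V_SG − |V_tp| = 1.96 − 0.75 = 1.21 V.
Since V_SD = 0.37 V < V_ov = 1.21 V, the device is in the triode region.
I_D = k_p [V_ov · V_SD − ½ V_SD²] = 3.2 × [1.21 × 0.37 − 0.5 × 0.37²] = 1.21 mA.

Triode; I_D = 1.21 mA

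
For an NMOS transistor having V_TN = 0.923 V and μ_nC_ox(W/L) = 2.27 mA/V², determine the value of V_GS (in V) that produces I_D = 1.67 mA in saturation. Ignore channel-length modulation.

In saturation I_D = ½ k_n (V_GS − V_TN)², so V_GS − V_TN = √(2 I_D / k_n) = √(2 × 1.67 / 2.27) = 1.21 V.
V_GS = 0.923 + 1.21 = 2.14 V.

V_GS = 2.14 V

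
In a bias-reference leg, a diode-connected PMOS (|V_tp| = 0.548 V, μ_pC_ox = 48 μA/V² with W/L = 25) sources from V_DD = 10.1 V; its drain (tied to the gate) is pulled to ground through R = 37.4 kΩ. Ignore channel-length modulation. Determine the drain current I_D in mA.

I_D = 0.239 mA

With gate tied to drain, V_SG = V_SD ≥ V_SG − |V_tp|, so the device is in saturation.
k_p = μ_pC_ox · (W/L) = 1.2 mA/V².
KCL at the drain: ½ k_p (V_SG − |V_tp|)² = (V_DD − V_SG)/R.
Let x = V_SG − 0.548. Then 22.4 x² + x − 9.552 = 0, giving x = 0.631 V (positive root), so V_SG = 1.18 V.
I_D = (V_DD − V_SG)/R = (10.1 − 1.18) / 37.4 = 0.239 mA.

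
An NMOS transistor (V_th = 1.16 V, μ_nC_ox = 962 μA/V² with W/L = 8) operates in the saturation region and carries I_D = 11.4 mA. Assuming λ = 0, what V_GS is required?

V_GS = 2.88 V

k_n = μ_nC_ox · (W/L) = 7.696 mA/V².
In saturation I_D = ½ k_n (V_GS − V_th)², so V_GS − V_th = √(2 I_D / k_n) = √(2 × 11.4 / 7.696) = 1.72 V.
V_GS = 1.16 + 1.72 = 2.88 V.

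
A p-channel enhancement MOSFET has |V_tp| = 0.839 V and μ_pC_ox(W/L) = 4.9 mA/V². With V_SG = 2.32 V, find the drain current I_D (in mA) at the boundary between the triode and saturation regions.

At the boundary V_SD = V_ov = V_SG − |V_tp| = 2.32 − 0.839 = 1.48 V.
I_D = ½ k_p V_ov² = 0.5 × 4.9 × 1.48² = 5.37 mA.

I_D = 5.37 mA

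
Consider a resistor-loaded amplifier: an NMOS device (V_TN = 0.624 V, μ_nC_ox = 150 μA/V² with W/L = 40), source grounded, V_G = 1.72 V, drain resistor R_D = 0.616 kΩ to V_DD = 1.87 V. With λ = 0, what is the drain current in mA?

V_GS = V_G = 1.72 V, so V_ov = 1.72 − 0.624 = 1.1 V.
k_n = μ_nC_ox · (W/L) = 6 mA/V².
Assume saturation: I_D = ½ k_n V_ov² = 0.5 × 6 × 1.1² = 3.6 mA, giving V_DS = V_DD − I_D R_D = 1.87 − 3.6 × 0.616 = -0.35 V.
But -0.35 V < V_ov = 1.1 V, so the device is actually in triode.
In triode I_D = k_n[V_ov V_DS − ½ V_DS²] and I_D = (V_DD − V_DS)/R_D. Equating: 1.85 V_DS² − 5.051 V_DS + 1.87 = 0, giving V_DS = 0.442 V (the root below V_ov).
I_D = (1.87 − 0.442) / 0.616 = 2.32 mA.

I_D = 2.32 mA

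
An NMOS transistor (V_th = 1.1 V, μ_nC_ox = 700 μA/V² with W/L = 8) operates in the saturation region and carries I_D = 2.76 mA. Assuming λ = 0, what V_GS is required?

k_n = μ_nC_ox · (W/L) = 5.6 mA/V².
In saturation I_D = ½ k_n (V_GS − V_th)², so V_GS − V_th = √(2 I_D / k_n) = √(2 × 2.76 / 5.6) = 0.993 V.
V_GS = 1.1 + 0.993 = 2.09 V.

V_GS = 2.09 V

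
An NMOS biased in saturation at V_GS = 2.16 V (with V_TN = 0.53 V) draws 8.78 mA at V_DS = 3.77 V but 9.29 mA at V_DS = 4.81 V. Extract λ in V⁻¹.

With V_GS fixed, I_D ∝ (1 + λ V_DS) in saturation, so I_D2/I_D1 = (1 + λ V_DS2)/(1 + λ V_DS1).
9.29/8.78 = 1.058 = (1 + 4.81 λ)/(1 + 3.77 λ).
Solving: λ (I_D1 V_DS2 − I_D2 V_DS1) = I_D2 − I_D1, so λ = (9.29 − 8.78) / (8.78 × 4.81 − 9.29 × 3.77) = 0.51 / 7.21 = 0.0707 V⁻¹.

λ = 0.0707 V⁻¹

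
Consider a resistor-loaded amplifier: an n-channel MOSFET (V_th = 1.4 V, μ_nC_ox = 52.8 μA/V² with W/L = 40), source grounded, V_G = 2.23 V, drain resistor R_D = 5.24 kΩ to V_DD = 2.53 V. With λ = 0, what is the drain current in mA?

V_GS = V_G = 2.23 V, so V_ov = 2.23 − 1.4 = 0.83 V.
k_n = μ_nC_ox · (W/L) = 2.112 mA/V².
Assume saturation: I_D = ½ k_n V_ov² = 0.5 × 2.112 × 0.83² = 0.727 mA, giving V_DS = V_DD − I_D R_D = 2.53 − 0.727 × 5.24 = -1.28 V.
But -1.28 V < V_ov = 0.83 V, so the device is actually in triode.
In triode I_D = k_n[V_ov V_DS − ½ V_DS²] and I_D = (V_DD − V_DS)/R_D. Equating: 5.53 V_DS² − 10.19 V_DS + 2.53 = 0, giving V_DS = 0.296 V (the root below V_ov).
I_D = (2.53 − 0.296) / 5.24 = 0.426 mA.

I_D = 0.426 mA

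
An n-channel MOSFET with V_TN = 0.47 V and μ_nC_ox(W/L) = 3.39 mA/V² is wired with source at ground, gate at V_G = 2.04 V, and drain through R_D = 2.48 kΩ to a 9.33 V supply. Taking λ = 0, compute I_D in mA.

V_GS = V_G = 2.04 V, so V_ov = 2.04 − 0.47 = 1.57 V.
Assume saturation: I_D = ½ k_n V_ov² = 0.5 × 3.39 × 1.57² = 4.18 mA, giving V_DS = V_DD − I_D R_D = 9.33 − 4.18 × 2.48 = -1.03 V.
But -1.03 V < V_ov = 1.57 V, so the device is actually in triode.
In triode I_D = k_n[V_ov V_DS − ½ V_DS²] and I_D = (V_DD − V_DS)/R_D. Equating: 4.2 V_DS² − 14.2 V_DS + 9.33 = 0, giving V_DS = 0.893 V (the root below V_ov).
I_D = (9.33 − 0.893) / 2.48 = 3.4 mA.

I_D = 3.40 mA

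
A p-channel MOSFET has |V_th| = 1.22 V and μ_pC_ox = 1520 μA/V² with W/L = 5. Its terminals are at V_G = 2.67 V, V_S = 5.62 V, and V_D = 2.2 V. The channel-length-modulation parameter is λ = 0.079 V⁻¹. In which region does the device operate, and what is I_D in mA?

Saturation; I_D = 14.4 mA

V_SG = V_S − V_G = 5.62 − 2.67 = 2.95 V; V_SD = V_S − V_D = 5.62 − 2.2 = 3.42 V.
k_p = μ_pC_ox · (W/L) = 7.6 mA/V².
V_ov = V_SG − |V_th| = 2.95 − 1.22 = 1.73 V.
Since V_SD = 3.42 V ≥ V_ov = 1.73 V, the device is in saturation.
I_D = ½ k_p V_ov² (1 + λ V_SD) = 0.5 × 7.6 × 1.73² × (1 + 0.079 × 3.42) = 14.4 mA.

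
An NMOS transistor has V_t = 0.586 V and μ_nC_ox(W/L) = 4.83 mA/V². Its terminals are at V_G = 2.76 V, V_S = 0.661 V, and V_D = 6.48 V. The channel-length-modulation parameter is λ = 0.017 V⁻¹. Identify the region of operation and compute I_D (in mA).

V_GS = V_G − V_S = 2.76 − 0.661 = 2.1 V; V_DS = V_D − V_S = 6.48 − 0.661 = 5.82 V.
V_ov = V_GS − V_t = 2.1 − 0.586 = 1.51 V.
Since V_DS = 5.82 V ≥ V_ov = 1.51 V, the device is in saturation.
I_D = ½ k_n V_ov² (1 + λ V_DS) = 0.5 × 4.83 × 1.51² × (1 + 0.017 × 5.82) = 6.08 mA.

Saturation; I_D = 6.08 mA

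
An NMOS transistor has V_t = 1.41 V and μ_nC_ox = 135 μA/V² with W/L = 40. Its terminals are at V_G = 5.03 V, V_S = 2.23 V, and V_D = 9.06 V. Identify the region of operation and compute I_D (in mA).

V_GS = V_G − V_S = 5.03 − 2.23 = 2.8 V; V_DS = V_D − V_S = 9.06 − 2.23 = 6.83 V.
k_n = μ_nC_ox · (W/L) = 5.4 mA/V².
V_ov = V_GS − V_t = 2.8 − 1.41 = 1.39 V.
Since V_DS = 6.83 V ≥ V_ov = 1.39 V, the device is in saturation.
I_D = ½ k_n V_ov² = 0.5 × 5.4 × 1.39² = 5.22 mA.

Saturation; I_D = 5.22 mA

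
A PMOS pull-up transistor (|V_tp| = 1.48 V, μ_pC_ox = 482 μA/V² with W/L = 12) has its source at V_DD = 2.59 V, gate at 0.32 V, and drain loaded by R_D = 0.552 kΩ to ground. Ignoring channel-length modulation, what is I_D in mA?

I_D = 1.80 mA

V_SG = V_DD − V_G = 2.59 − 0.32 = 2.27 V, so V_ov = 2.27 − 1.48 = 0.79 V.
k_p = μ_pC_ox · (W/L) = 5.784 mA/V².
Assume saturation: I_D = ½ k_p V_ov² = 0.5 × 5.784 × 0.79² = 1.8 mA, giving V_SD = V_DD − I_D R_D = 2.59 − 1.8 × 0.552 = 1.59 V.
V_SD = 1.59 V ≥ V_ov = 0.79 V, confirming saturation.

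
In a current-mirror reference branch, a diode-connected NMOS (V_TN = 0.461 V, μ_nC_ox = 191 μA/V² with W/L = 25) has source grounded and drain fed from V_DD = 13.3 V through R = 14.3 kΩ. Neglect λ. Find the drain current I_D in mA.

I_D = 0.856 mA

With gate tied to drain, V_GS = V_DS ≥ V_GS − V_TN, so the device is in saturation.
k_n = μ_nC_ox · (W/L) = 4.775 mA/V².
KCL at the drain: ½ k_n (V_GS − V_TN)² = (V_DD − V_GS)/R.
Let x = V_GS − 0.461. Then 34.1 x² + x − 12.84 = 0, giving x = 0.599 V (positive root), so V_GS = 1.06 V.
I_D = (V_DD − V_GS)/R = (13.3 − 1.06) / 14.3 = 0.856 mA.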